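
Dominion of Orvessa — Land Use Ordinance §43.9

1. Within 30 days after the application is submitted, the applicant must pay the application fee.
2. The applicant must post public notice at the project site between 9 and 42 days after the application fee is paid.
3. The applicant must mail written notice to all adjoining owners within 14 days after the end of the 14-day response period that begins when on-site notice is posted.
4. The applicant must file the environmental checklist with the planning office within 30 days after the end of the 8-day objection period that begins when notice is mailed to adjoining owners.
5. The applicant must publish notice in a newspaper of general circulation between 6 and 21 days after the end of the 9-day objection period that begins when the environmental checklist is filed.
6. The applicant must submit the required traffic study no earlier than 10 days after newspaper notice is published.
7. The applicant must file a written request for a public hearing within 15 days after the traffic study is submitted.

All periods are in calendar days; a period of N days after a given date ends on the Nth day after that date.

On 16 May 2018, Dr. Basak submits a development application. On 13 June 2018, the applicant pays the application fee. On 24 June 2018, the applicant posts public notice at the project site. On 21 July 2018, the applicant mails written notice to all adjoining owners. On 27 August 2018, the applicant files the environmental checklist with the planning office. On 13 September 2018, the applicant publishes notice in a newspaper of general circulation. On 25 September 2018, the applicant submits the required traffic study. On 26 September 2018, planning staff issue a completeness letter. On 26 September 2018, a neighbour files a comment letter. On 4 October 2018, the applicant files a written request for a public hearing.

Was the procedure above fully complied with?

Yes

Step 1 — counting 30 days from 16 May 2018 (when the application is submitted) gives a deadline of 15 June 2018; done 13 June 2018 — timely.
Step 2 — 9 and 42 days from 13 June 2018 (when the application fee is paid) are 22 June 2018 and 25 July 2018 respectively; 24 June 2018 falls inside that range.
Step 3 — counting 14 days from 8 July 2018 (end of the 14-day response period, which began when on-site notice is posted on 24 June 2018) gives a deadline of 22 July 2018; 21 July 2018 is within that limit.
Step 4 — counting 30 days from 29 July 2018 (end of the 8-day objection period, which began when notice is mailed to adjoining owners on 21 July 2018) gives a deadline of 28 August 2018; completed 27 August 2018, before the deadline.
Step 5 — 6 and 21 days from 5 September 2018 (end of the 9-day objection period, which began when the environmental checklist is filed on 27 August 2018) are 11 September 2018 and 26 September 2018 respectively; 13 September 2018 falls inside that range.
Step 6 — must wait 10 days from 13 September 2018 (when newspaper notice is published), so not before 23 September 2018; 25 September 2018 is on or after that date.
Step 7 — counting 15 days from 25 September 2018 (when the traffic study is submitted) gives a deadline of 10 October 2018; completed 4 October 2018, before the deadline.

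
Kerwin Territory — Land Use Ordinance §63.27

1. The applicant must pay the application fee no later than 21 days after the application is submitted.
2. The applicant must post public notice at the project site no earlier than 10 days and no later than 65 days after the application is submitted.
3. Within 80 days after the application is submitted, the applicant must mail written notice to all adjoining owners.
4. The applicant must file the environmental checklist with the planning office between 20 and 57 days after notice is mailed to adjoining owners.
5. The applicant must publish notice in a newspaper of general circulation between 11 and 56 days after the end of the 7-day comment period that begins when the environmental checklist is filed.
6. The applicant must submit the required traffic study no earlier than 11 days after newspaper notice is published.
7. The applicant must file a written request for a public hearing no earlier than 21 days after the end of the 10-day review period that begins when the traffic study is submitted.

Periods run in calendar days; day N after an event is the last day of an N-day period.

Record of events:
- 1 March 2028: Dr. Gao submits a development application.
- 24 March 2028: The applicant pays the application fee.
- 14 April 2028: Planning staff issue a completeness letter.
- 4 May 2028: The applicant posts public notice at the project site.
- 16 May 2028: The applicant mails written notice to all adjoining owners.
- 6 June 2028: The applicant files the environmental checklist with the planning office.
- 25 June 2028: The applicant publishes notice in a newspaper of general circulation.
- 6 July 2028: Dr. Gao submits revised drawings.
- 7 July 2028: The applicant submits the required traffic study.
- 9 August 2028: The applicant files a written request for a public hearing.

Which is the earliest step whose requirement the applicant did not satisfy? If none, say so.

Step 1: 21 days after 1 March 2028 (when the application is submitted) is 22 March 2028; 24 March 2028 misses that deadline by 2 days.

Step 1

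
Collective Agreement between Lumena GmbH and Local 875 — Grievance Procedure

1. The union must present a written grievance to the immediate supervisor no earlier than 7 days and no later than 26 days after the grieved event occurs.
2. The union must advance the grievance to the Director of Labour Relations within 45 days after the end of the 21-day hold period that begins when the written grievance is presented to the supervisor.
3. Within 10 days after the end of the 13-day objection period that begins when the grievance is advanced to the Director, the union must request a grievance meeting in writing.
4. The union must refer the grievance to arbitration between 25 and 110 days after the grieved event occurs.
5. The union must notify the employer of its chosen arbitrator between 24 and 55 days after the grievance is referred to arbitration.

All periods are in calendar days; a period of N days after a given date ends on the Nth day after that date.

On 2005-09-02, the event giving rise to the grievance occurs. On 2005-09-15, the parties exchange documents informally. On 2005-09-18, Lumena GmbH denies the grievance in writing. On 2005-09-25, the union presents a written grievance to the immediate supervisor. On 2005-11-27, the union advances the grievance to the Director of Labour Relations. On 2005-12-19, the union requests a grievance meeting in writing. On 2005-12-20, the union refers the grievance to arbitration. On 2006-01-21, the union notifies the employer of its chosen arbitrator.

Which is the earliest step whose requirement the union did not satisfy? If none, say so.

Step 1 — 7 and 26 days from 2005-09-02 (when the grieved event occurs) are 2005-09-09 and 2005-09-28 respectively; 2005-09-25 falls inside that range.
Step 2 — counting 45 days from 2005-10-16 (end of the 21-day hold period, which began when the written grievance is presented to the supervisor on 2005-09-25) gives a deadline of 2005-11-30; 2005-11-27 is within that limit.
Step 3 — counting 10 days from 2005-12-10 (end of the 13-day objection period, which began when the grievance is advanced to the Director on 2005-11-27) gives a deadline of 2005-12-20; completed 2005-12-19, before the deadline.
Step 4 — 25 and 110 days from 2005-09-02 (when the grieved event occurs) are 2005-09-27 and 2005-12-21 respectively; 2005-12-20 falls inside that range.
Step 5 — 24 and 55 days from 2005-12-20 (when the grievance is referred to arbitration) are 2006-01-13 and 2006-02-13 respectively; 2006-01-21 falls inside that range.

None — every step was satisfied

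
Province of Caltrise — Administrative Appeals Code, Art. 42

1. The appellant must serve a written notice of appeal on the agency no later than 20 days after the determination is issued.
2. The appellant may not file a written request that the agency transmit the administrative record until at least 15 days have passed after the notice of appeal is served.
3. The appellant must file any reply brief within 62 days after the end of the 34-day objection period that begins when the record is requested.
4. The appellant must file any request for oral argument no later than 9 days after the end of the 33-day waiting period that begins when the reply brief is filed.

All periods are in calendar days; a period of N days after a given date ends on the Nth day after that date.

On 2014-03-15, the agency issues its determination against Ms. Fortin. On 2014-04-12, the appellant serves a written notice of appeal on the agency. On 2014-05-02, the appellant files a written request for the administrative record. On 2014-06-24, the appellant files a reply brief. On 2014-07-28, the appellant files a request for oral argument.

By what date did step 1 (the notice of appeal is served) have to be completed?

2014-04-04

Step 1 runs from 2014-03-15, when the determination is issued. 20 days after 2014-03-15 is 2014-04-04.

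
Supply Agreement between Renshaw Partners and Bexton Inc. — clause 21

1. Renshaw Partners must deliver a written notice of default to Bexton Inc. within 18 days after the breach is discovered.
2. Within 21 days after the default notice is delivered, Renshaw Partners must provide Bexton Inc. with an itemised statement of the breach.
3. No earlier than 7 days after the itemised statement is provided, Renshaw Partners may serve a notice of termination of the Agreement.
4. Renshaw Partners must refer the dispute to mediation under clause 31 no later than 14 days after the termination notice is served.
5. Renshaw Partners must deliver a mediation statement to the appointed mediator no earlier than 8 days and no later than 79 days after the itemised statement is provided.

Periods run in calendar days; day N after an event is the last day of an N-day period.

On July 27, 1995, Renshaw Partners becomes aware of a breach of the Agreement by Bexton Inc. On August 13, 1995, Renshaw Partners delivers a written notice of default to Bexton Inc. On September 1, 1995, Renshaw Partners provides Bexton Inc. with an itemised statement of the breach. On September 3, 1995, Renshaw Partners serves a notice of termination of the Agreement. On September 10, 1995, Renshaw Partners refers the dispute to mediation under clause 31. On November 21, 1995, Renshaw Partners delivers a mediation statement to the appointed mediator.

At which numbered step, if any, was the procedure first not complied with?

Step 3

Step 1 — counting 18 days from July 27, 1995 (when the breach is discovered) gives a deadline of August 14, 1995; done August 13, 1995 — timely.
Step 2 — counting 21 days from August 13, 1995 (when the default notice is delivered) gives a deadline of September 3, 1995; completed September 1, 1995, before the deadline.
Step 3 — must wait 7 days from September 1, 1995 (when the itemised statement is provided), so not before September 8, 1995; done September 3, 1995 — 5 days too early.
The analysis stops there.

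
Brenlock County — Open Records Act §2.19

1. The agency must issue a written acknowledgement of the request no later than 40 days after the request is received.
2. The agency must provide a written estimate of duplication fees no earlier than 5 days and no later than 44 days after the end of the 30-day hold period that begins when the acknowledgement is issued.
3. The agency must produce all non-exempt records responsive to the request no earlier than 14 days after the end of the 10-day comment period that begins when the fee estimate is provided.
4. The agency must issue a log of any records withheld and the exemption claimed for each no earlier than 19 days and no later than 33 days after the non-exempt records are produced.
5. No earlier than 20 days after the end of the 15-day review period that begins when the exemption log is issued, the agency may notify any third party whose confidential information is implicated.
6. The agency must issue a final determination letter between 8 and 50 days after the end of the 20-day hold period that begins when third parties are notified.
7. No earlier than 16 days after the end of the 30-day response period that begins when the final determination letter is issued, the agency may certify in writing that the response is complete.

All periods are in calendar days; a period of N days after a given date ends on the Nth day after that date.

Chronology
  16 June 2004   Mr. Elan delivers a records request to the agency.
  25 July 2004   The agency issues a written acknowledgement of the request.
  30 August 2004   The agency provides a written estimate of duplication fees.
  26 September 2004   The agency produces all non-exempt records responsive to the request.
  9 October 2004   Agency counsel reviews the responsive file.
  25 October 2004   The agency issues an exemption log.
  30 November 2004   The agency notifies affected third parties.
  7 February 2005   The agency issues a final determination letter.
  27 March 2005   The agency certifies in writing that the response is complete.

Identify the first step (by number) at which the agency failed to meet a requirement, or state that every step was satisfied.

None — every step was satisfied

Step 1: 40 days after 16 June 2004 (when the request is received) is 26 July 2004; 25 July 2004 is within that limit.
Step 2: the window is 5–44 days after 24 August 2004 (end of the 30-day hold period, which began when the acknowledgement is issued on 25 July 2004), so 29 August 2004 through 7 October 2004; done 30 August 2004, which is between those dates.
Step 3: the earliest permitted date is 14 days after 9 September 2004 (end of the 10-day comment period, which began when the fee estimate is provided on 30 August 2004), i.e. 23 September 2004; done 26 September 2004 — permitted.
Step 4: the window is 19–33 days after 26 September 2004 (when the non-exempt records are produced), so 15 October 2004 through 29 October 2004; 25 October 2004 falls inside that range.
Step 5: the earliest permitted date is 20 days after 9 November 2004 (end of the 15-day review period, which began when the exemption log is issued on 25 October 2004), i.e. 29 November 2004; done 30 November 2004, after the minimum wait.
Step 6: the window is 8–50 days after 20 December 2004 (end of the 20-day hold period, which began when third parties are notified on 30 November 2004), so 28 December 2004 through 8 February 2005; done 7 February 2005 — within the window.
Step 7: the earliest permitted date is 16 days after 9 March 2005 (end of the 30-day response period, which began when the final determination letter is issued on 7 February 2005), i.e. 25 March 2005; done 27 March 2005, after the minimum wait.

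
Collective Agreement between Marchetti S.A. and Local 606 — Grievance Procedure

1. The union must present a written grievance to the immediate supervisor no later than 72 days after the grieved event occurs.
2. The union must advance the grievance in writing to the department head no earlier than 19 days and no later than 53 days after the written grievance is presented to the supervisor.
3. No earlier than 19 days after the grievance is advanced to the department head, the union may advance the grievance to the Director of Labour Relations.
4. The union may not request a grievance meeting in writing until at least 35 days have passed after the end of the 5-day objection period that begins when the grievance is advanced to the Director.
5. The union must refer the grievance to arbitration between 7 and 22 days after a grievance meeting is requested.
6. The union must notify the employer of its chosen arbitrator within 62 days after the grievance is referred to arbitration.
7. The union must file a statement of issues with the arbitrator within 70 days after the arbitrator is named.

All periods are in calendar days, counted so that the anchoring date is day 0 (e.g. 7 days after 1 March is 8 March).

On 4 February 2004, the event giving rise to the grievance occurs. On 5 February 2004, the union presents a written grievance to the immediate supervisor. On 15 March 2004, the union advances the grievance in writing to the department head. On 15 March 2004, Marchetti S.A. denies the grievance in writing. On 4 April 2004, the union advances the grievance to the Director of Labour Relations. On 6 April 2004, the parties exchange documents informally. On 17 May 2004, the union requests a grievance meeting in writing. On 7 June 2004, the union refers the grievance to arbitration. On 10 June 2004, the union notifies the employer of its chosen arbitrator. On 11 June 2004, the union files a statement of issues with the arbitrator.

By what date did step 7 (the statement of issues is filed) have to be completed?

19 August 2004

Step 7 runs from 10 June 2004, when the arbitrator is named. 70 days after 10 June 2004 is 19 August 2004.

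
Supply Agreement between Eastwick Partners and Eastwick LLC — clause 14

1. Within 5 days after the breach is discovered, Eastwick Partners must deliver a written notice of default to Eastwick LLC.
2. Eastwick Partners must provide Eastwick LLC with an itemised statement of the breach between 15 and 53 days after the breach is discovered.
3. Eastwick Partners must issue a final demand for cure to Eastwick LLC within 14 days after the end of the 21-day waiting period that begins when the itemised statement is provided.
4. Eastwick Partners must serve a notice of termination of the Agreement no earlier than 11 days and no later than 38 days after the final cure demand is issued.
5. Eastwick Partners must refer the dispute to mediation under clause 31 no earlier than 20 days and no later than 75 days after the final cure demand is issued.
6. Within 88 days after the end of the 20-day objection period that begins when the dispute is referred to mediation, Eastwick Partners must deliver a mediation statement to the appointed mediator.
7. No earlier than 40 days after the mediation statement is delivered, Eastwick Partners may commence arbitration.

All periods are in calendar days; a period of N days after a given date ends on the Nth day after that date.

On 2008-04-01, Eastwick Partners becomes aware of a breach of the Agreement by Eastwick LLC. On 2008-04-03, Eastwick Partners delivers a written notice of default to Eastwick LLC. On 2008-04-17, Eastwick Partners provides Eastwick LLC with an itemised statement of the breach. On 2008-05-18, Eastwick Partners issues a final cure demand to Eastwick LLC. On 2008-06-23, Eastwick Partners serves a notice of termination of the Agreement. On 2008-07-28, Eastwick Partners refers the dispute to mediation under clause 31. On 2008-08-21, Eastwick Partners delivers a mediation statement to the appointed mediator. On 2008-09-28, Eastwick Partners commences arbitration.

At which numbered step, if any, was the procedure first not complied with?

Step 7

(1) due by 2008-04-01 + 5 days = 2008-04-06; done 2008-04-03 — timely.
(2) the permitted window runs from 2008-04-01 + 15 = 2008-04-16 to 2008-04-01 + 53 = 2008-05-24; 2008-04-17 falls inside that range.
(3) due by 2008-05-08 + 14 days = 2008-05-22; done 2008-05-18 — timely.
(4) the permitted window runs from 2008-05-18 + 11 = 2008-05-29 to 2008-05-18 + 38 = 2008-06-25; done 2008-06-23, which is between those dates.
(5) the permitted window runs from 2008-05-18 + 20 = 2008-06-07 to 2008-05-18 + 75 = 2008-08-01; done 2008-07-28 — within the window.
(6) due by 2008-08-17 + 88 days = 2008-11-13; 2008-08-21 is within that limit.
(7) permitted from 2008-08-21 + 40 days = 2008-09-30 onward; 2008-09-28 is 2 days before the earliest permitted date.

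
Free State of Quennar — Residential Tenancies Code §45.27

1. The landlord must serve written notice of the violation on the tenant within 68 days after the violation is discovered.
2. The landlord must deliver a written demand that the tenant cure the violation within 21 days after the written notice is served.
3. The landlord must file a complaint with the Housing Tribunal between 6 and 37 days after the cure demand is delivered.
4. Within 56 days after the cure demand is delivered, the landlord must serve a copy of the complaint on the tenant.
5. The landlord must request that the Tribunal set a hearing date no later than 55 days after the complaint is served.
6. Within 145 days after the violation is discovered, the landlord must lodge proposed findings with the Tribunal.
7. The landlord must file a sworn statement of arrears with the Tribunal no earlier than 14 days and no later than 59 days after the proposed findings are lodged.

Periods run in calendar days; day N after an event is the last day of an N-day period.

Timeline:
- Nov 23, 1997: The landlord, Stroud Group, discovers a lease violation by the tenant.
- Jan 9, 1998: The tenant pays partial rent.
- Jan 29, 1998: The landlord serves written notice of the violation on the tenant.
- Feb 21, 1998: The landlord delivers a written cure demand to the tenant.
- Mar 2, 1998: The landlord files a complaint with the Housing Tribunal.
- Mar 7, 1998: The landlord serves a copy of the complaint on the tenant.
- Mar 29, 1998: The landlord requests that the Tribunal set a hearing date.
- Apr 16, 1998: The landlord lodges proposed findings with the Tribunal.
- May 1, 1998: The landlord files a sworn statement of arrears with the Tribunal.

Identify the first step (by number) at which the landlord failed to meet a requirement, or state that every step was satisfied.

Step 1: 68 days after Nov 23, 1997 (when the violation is discovered) is Jan 30, 1998; completed Jan 29, 1998, before the deadline.
Step 2: 21 days after Jan 29, 1998 (when the written notice is served) is Feb 19, 1998; not done until Feb 21, 1998, 2 days after the deadline.

Step 2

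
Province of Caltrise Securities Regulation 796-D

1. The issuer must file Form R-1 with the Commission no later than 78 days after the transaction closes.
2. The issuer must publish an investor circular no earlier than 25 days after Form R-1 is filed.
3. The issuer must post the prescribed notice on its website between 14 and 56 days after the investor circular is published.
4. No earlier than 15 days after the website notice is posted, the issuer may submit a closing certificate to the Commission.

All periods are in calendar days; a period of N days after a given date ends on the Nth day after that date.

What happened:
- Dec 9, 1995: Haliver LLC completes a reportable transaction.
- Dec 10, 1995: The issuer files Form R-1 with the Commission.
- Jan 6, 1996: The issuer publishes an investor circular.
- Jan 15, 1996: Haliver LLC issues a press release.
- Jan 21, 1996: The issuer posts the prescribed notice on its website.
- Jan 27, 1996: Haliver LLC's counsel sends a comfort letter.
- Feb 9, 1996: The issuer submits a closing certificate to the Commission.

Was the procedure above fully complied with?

Yes

(1) due by Dec 9, 1995 + 78 days = Feb 25, 1996; completed Dec 10, 1995, before the deadline.
(2) permitted from Dec 10, 1995 + 25 days = Jan 4, 1996 onward; done Jan 6, 1996, after the minimum wait.
(3) the permitted window runs from Jan 6, 1996 + 14 = Jan 20, 1996 to Jan 6, 1996 + 56 = Mar 2, 1996; done Jan 21, 1996, which is between those dates.
(4) permitted from Jan 21, 1996 + 15 days = Feb 5, 1996 onward; Feb 9, 1996 is on or after that date.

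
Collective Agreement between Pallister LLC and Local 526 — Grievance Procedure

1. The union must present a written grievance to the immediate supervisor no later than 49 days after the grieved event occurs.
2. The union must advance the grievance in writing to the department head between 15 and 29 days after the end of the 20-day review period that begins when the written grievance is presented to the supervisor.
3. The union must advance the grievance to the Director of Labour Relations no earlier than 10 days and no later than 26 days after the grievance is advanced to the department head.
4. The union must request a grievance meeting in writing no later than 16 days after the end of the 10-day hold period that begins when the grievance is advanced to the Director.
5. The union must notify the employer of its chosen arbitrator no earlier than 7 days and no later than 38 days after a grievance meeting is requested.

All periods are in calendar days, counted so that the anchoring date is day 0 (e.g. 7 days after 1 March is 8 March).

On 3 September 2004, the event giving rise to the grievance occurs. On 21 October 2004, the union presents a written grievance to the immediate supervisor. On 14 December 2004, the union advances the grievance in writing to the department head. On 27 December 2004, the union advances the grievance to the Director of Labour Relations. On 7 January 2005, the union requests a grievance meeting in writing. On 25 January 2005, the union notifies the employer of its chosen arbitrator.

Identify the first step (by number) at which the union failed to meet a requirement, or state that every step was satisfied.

Step 2

Step 1: 49 days after 3 September 2004 (when the grieved event occurs) is 22 October 2004; completed 21 October 2004, before the deadline.
Step 2: the window is 15–29 days after 10 November 2004 (end of the 20-day review period, which began when the written grievance is presented to the supervisor on 21 October 2004), so 25 November 2004 through 9 December 2004; done 14 December 2004 — 5 days after the window closed.
The procedure was therefore not followed at step 2.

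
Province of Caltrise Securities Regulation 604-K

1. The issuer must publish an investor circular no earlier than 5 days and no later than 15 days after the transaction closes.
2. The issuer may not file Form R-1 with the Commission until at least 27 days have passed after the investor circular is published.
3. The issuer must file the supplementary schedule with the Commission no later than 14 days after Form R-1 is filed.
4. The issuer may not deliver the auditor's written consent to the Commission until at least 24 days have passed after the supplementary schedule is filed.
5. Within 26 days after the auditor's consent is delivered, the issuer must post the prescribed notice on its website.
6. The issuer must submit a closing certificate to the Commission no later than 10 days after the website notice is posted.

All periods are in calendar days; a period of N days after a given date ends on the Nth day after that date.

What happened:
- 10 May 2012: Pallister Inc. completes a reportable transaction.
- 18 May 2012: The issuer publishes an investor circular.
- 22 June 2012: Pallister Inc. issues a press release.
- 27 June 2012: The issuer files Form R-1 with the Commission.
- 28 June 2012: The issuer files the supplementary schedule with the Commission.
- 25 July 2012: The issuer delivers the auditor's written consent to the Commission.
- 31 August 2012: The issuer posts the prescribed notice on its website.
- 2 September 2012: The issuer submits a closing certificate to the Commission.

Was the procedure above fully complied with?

(1) the permitted window runs from 10 May 2012 + 5 = 15 May 2012 to 10 May 2012 + 15 = 25 May 2012; done 18 May 2012 — within the window.
(2) permitted from 18 May 2012 + 27 days = 14 June 2012 onward; done 27 June 2012, after the minimum wait.
(3) due by 27 June 2012 + 14 days = 11 July 2012; done 28 June 2012 — timely.
(4) permitted from 28 June 2012 + 24 days = 22 July 2012 onward; done 25 July 2012 — permitted.
(5) due by 25 July 2012 + 26 days = 20 August 2012; 31 August 2012 misses that deadline by 11 days.

No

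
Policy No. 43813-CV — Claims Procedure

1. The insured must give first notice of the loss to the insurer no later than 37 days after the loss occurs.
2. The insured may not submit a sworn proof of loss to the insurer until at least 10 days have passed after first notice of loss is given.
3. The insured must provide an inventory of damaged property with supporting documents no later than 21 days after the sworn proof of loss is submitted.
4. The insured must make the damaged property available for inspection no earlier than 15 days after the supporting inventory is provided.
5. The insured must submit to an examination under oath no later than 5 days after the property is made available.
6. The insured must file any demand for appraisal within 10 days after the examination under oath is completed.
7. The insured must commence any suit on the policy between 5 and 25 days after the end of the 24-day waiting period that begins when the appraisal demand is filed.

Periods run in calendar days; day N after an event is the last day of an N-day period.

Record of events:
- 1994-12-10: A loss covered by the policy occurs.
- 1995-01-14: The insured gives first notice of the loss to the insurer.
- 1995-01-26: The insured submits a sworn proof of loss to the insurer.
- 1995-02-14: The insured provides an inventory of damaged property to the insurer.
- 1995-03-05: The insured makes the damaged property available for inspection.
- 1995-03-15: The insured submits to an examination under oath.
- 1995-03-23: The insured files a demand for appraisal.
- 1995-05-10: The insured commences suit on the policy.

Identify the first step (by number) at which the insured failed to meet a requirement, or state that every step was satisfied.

(1) due by 1994-12-10 + 37 days = 1995-01-16; completed 1995-01-14, before the deadline.
(2) permitted from 1995-01-14 + 10 days = 1995-01-24 onward; 1995-01-26 is on or after that date.
(3) due by 1995-01-26 + 21 days = 1995-02-16; done 1995-02-14 — timely.
(4) permitted from 1995-02-14 + 15 days = 1995-03-01 onward; 1995-03-05 is on or after that date.
(5) due by 1995-03-05 + 5 days = 1995-03-10; not done until 1995-03-15, 5 days after the deadline.
That is the first point of non-compliance.

Step 5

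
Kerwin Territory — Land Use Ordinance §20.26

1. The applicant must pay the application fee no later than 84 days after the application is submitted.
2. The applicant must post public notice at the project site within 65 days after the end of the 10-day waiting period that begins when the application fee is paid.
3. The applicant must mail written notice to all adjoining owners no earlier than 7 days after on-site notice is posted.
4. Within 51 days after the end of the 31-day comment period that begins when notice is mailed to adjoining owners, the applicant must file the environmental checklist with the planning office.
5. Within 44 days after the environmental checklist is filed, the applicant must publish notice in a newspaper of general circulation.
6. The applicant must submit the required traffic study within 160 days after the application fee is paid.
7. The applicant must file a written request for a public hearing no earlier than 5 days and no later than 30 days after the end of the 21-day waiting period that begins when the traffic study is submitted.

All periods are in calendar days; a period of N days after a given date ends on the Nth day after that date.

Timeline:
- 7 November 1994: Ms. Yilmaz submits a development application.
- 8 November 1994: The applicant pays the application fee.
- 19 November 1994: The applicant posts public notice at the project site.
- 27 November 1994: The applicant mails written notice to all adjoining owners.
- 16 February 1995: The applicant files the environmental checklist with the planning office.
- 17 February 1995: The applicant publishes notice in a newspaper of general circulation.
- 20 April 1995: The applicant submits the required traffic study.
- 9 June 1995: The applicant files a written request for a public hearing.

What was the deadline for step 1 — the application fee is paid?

Step 1 runs from 7 November 1994, when the application is submitted. 84 days after 7 November 1994 is 30 January 1995.

30 January 1995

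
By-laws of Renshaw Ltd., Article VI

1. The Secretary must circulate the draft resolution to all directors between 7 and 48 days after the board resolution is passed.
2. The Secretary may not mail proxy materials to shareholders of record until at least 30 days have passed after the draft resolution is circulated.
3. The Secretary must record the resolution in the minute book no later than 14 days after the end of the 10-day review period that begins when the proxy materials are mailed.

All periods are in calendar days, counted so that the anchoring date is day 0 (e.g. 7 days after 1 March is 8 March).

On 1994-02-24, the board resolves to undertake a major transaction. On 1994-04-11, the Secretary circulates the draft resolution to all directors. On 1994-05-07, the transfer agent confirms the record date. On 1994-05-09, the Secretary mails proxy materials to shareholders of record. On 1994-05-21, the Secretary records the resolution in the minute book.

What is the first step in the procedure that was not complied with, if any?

Step 1: the window is 7–48 days after 1994-02-24 (when the board resolution is passed), so 1994-03-03 through 1994-04-13; done 1994-04-11 — within the window.
Step 2: the earliest permitted date is 30 days after 1994-04-11 (when the draft resolution is circulated), i.e. 1994-05-11; acted on 1994-05-09, 2 days prematurely.

Step 2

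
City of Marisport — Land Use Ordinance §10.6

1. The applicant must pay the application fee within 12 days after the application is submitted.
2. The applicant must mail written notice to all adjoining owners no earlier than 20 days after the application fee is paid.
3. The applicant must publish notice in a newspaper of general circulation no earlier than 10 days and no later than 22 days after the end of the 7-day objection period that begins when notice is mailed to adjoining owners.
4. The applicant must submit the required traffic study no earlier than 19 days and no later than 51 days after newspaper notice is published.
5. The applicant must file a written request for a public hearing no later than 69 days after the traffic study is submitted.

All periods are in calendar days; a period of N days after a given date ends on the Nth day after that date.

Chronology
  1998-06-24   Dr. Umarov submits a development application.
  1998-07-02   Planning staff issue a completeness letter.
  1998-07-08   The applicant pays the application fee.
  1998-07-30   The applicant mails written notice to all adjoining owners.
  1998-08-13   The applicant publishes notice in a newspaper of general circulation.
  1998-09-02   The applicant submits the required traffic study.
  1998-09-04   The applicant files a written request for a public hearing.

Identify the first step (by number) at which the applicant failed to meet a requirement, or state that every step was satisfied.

Step 1 — counting 12 days from 1998-06-24 (when the application is submitted) gives a deadline of 1998-07-06; done 1998-07-08 — 2 days late.
Later steps need not be reached.

Step 1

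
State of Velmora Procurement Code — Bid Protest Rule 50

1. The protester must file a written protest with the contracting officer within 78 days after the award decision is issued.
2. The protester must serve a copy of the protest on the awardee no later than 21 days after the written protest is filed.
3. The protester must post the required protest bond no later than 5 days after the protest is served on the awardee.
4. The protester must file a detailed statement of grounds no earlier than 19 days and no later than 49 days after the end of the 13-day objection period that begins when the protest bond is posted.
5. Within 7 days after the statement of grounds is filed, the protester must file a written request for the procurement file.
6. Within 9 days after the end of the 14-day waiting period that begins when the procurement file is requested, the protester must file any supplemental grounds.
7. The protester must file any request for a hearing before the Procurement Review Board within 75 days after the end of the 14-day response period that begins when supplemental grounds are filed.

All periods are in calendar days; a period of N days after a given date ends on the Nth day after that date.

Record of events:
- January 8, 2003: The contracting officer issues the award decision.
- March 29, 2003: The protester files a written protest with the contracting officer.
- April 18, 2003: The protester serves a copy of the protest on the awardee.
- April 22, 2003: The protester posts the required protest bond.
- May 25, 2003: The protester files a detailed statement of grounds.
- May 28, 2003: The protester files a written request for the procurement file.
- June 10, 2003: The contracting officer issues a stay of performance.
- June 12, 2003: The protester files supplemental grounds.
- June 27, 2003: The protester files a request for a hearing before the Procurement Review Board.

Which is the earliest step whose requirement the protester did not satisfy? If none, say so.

Step 1

Step 1: 78 days after January 8, 2003 (when the award decision is issued) is March 27, 2003; March 29, 2003 misses that deadline by 2 days.
The procedure was therefore not followed at step 1.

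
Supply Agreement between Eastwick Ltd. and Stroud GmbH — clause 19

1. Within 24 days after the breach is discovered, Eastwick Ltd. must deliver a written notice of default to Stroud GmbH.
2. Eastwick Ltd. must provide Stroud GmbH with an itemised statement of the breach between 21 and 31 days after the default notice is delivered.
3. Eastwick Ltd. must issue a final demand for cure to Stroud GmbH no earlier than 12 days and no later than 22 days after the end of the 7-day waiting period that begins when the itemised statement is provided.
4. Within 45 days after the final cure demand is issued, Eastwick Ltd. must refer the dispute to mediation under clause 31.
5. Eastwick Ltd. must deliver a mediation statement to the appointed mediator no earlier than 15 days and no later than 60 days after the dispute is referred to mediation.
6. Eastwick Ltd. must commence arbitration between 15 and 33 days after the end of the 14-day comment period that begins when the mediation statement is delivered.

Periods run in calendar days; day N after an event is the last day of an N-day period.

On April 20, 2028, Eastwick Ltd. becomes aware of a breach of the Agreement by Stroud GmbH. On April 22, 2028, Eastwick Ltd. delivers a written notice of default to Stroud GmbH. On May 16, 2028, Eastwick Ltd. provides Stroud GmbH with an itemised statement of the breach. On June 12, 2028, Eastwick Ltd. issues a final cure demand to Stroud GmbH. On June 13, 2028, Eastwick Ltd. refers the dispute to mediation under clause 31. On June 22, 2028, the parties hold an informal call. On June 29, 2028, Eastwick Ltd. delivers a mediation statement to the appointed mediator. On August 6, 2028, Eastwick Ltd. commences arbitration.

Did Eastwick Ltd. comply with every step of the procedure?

Yes

Step 1: 24 days after April 20, 2028 (when the breach is discovered) is May 14, 2028; completed April 22, 2028, before the deadline.
Step 2: the window is 21–31 days after April 22, 2028 (when the default notice is delivered), so May 13, 2028 through May 23, 2028; done May 16, 2028 — within the window.
Step 3: the window is 12–22 days after May 23, 2028 (end of the 7-day waiting period, which began when the itemised statement is provided on May 16, 2028), so June 4, 2028 through June 14, 2028; done June 12, 2028 — within the window.
Step 4: 45 days after June 12, 2028 (when the final cure demand is issued) is July 27, 2028; completed June 13, 2028, before the deadline.
Step 5: the window is 15–60 days after June 13, 2028 (when the dispute is referred to mediation), so June 28, 2028 through August 12, 2028; June 29, 2028 falls inside that range.
Step 6: the window is 15–33 days after July 13, 2028 (end of the 14-day comment period, which began when the mediation statement is delivered on June 29, 2028), so July 28, 2028 through August 15, 2028; August 6, 2028 falls inside that range.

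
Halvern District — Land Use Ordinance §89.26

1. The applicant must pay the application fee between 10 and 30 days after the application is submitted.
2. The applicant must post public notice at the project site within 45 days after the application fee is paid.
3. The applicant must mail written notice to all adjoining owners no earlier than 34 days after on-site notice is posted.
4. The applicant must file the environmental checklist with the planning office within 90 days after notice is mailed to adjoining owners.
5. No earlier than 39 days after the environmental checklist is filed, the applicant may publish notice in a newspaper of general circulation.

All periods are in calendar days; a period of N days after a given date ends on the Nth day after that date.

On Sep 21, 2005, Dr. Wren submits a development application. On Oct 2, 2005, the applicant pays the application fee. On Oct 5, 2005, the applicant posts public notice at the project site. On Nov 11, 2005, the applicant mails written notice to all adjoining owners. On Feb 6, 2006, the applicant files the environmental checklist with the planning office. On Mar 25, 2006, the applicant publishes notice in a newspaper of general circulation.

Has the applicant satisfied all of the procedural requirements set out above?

(1) the permitted window runs from Sep 21, 2005 + 10 = Oct 1, 2005 to Sep 21, 2005 + 30 = Oct 21, 2005; Oct 2, 2005 falls inside that range.
(2) due by Oct 2, 2005 + 45 days = Nov 16, 2005; completed Oct 5, 2005, before the deadline.
(3) permitted from Oct 5, 2005 + 34 days = Nov 8, 2005 onward; Nov 11, 2005 is on or after that date.
(4) due by Nov 11, 2005 + 90 days = Feb 9, 2006; completed Feb 6, 2006, before the deadline.
(5) permitted from Feb 6, 2006 + 39 days = Mar 17, 2006 onward; done Mar 25, 2006 — permitted.

Yes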